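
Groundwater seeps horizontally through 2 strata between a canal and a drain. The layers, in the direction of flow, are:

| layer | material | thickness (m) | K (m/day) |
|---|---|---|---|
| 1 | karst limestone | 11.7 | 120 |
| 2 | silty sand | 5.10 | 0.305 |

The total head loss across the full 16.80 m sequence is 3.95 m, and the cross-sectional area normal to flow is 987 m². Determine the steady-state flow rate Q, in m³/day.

Flow is perpendicular to layering, so the layers act in series and the equivalent K is the thickness-weighted harmonic mean.
Total thickness L = 11.7 + 5.10 = 16.80 m.
Σ(b_i/K_i) = 11.7/120 + 5.10/0.305 = 16.82 d.
K_eq = L / Σ(b_i/K_i) = 16.80 / 16.82 = 0.9989 m/day.
Q = K_eq · A · (Δh/L) = 0.9989 × 987 × (3.95/16.80) = 231.8 m³/day.

232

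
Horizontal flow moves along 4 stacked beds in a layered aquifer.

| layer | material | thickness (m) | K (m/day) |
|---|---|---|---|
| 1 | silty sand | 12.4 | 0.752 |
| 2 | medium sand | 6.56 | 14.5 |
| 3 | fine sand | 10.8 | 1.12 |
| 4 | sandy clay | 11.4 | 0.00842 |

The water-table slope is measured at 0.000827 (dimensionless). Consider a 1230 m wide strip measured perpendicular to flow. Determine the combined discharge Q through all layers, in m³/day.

Flow is parallel to layering, so each bed carries its own Darcy discharge and the transmissivities add.
Σ(K_i·b_i) = 0.752×12.4 + 14.5×6.56 + 1.12×10.8 + 0.00842×11.4 = 116.6 m²/day.
Hydraulic gradient i = 0.000827.
Q = Σ(K_i·b_i) · W · i = 116.6 × 1230 × 0.0008270 = 118.6 m³/day.

119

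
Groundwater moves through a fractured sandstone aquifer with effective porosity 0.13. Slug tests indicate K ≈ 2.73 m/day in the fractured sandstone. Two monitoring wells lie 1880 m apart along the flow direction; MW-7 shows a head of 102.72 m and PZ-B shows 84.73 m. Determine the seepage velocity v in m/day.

Hydraulic gradient i = (102.72 − 84.73) / 1880 = 17.99 / 1880 = 0.009569.
Darcy flux q = K · i = 2.730 × 0.009569 = 0.02612 m/day.
Seepage velocity v = q / n_e = 0.02612 / 0.13 = 0.2010 m/day.

0.201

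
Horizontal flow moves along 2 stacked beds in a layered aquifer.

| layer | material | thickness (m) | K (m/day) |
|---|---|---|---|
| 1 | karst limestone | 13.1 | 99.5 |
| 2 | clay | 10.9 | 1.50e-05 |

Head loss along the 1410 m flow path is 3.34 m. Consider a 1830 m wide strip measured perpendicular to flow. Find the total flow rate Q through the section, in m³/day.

5650

Flow is parallel to layering, so each bed carries its own Darcy discharge and the transmissivities add.
Σ(K_i·b_i) = 99.5×13.1 + 1.50e-05×10.9 = 1303 m²/day.
Hydraulic gradient i = Δh / L = 3.34 / 1410 = 0.002369.
Q = Σ(K_i·b_i) · W · i = 1303 × 1830 × 0.002369 = 5650 m³/day.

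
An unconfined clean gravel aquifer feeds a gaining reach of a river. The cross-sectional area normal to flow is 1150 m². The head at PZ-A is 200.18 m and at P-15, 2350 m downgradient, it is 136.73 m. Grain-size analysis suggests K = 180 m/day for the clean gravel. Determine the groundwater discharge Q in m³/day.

Hydraulic gradient i = (200.18 − 136.73) / 2350 = 63.45 / 2350 = 0.02700.
Darcy's law: Q = K · A · i = 180.0 × 1150 × 0.02700 = 5589 m³/day.

5590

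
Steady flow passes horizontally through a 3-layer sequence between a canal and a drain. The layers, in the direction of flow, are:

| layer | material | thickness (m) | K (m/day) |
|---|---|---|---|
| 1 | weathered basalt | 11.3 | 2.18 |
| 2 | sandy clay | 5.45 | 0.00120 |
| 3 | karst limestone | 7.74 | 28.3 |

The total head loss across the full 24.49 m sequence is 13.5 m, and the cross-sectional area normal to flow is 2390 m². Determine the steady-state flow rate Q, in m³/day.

Flow is perpendicular to layering, so the layers act in series and the equivalent K is the thickness-weighted harmonic mean.
Total thickness L = 11.3 + 5.45 + 7.74 = 24.49 m.
Σ(b_i/K_i) = 11.3/2.18 + 5.45/0.00120 + 7.74/28.3 = 4547 d.
K_eq = L / Σ(b_i/K_i) = 24.49 / 4547 = 0.005386 m/day.
Q = K_eq · A · (Δh/L) = 0.005386 × 2390 × (13.5/24.49) = 7.096 m³/day.

7.10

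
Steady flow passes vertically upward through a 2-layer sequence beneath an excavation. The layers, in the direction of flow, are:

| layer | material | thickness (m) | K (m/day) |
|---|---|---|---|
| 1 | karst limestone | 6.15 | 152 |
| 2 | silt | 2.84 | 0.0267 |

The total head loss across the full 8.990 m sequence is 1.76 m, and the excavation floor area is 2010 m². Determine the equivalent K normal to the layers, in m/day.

0.0845

Flow is perpendicular to layering, so the layers act in series and the equivalent K is the thickness-weighted harmonic mean.
Total thickness L = 6.15 + 2.84 = 8.990 m.
Σ(b_i/K_i) = 6.15/152 + 2.84/0.0267 = 106.4 d.
K_eq = L / Σ(b_i/K_i) = 8.990 / 106.4 = 0.08449 m/day.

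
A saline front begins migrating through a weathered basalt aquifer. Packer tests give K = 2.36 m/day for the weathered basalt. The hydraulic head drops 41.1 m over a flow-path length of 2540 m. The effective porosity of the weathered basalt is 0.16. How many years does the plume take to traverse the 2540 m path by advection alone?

Hydraulic gradient i = Δh / L = 41.1 / 2540 = 0.01618.
Darcy flux q = K · i = 2.360 × 0.01618 = 0.03819 m/day.
Seepage velocity v = q / n_e = 0.03819 / 0.16 = 0.2387 m/day.
Travel time t = L / v = 2540 / 0.2387 = 10642 days = 29.14 years.

29.1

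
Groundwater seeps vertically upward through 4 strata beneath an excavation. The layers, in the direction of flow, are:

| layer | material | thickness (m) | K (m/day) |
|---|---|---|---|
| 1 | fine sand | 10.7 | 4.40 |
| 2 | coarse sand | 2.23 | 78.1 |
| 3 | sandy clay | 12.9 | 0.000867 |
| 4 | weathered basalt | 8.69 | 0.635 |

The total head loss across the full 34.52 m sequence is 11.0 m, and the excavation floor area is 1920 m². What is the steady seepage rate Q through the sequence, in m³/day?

1.42

Flow is perpendicular to layering, so the layers act in series and the equivalent K is the thickness-weighted harmonic mean.
Total thickness L = 10.7 + 2.23 + 12.9 + 8.69 = 34.52 m.
Σ(b_i/K_i) = 10.7/4.40 + 2.23/78.1 + 12.9/0.000867 + 8.69/0.635 = 14895 d.
K_eq = L / Σ(b_i/K_i) = 34.52 / 14895 = 0.002318 m/day.
Q = K_eq · A · (Δh/L) = 0.002318 × 1920 × (11.0/34.52) = 1.418 m³/day.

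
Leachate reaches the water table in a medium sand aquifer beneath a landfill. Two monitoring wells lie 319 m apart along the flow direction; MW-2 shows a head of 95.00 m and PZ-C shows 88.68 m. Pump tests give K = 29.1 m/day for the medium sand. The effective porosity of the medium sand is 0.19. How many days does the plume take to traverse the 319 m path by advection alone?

105

Hydraulic gradient i = (95.00 − 88.68) / 319 = 6.32 / 319 = 0.01981.
Darcy flux q = K · i = 29.10 × 0.01981 = 0.5765 m/day.
Seepage velocity v = q / n_e = 0.5765 / 0.19 = 3.034 m/day.
Travel time t = L / v = 319 / 3.034 = 105.1 days.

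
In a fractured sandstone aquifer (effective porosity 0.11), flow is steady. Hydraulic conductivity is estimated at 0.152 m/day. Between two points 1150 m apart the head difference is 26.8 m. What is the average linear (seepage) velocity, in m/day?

0.0322

Hydraulic gradient i = Δh / L = 26.8 / 1150 = 0.02330.
Darcy flux q = K · i = 0.1520 × 0.02330 = 0.003542 m/day.
Seepage velocity v = q / n_e = 0.003542 / 0.11 = 0.03220 m/day.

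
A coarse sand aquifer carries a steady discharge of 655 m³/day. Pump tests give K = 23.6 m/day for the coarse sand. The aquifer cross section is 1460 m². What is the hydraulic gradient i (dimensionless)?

0.0190

From Q = K·A·i, i = Q / (K·A) = 655 / (23.60 × 1460) = 0.01901.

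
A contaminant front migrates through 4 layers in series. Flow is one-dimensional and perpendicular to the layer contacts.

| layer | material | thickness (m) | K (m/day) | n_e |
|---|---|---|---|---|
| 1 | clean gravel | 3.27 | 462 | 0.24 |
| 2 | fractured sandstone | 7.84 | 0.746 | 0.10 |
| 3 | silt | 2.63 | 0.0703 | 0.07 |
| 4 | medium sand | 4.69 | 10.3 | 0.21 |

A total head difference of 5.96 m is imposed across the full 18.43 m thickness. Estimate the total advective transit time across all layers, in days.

22.2

With flow normal to the layers, continuity requires the same specific discharge q through every layer.
Σ(b_i/K_i) = 3.27/462 + 7.84/0.746 + 2.63/0.0703 + 4.69/10.3 = 48.38 d.
q = Δh / Σ(b_i/K_i) = 5.96 / 48.38 = 0.1232 m/day.
In each layer the seepage velocity is v_i = q/n_i, so the layer transit time is t_i = b_i·n_i / q:
  layer 1 (clean gravel): t_1 = 3.27 × 0.24 / 0.1232 = 6.371 d
  layer 2 (fractured sandstone): t_2 = 7.84 × 0.10 / 0.1232 = 6.364 d
  layer 3 (silt): t_3 = 2.63 × 0.07 / 0.1232 = 1.495 d
  layer 4 (medium sand): t_4 = 4.69 × 0.21 / 0.1232 = 7.995 d
Total t = Σ t_i = 22.23 days.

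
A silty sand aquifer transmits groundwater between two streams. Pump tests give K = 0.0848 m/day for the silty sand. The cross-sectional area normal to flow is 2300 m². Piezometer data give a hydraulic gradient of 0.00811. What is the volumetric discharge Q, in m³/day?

1.58

Hydraulic gradient i = 0.00811.
Darcy's law: Q = K · A · i = 0.08480 × 2300 × 0.008110 = 1.582 m³/day.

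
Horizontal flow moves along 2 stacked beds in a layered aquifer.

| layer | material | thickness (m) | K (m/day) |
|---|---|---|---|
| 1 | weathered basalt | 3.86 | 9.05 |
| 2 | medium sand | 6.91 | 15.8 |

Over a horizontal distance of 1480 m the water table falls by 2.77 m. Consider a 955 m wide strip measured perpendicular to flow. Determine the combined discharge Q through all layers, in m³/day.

Flow is parallel to layering, so each bed carries its own Darcy discharge and the transmissivities add.
Σ(K_i·b_i) = 9.05×3.86 + 15.8×6.91 = 144.1 m²/day.
Hydraulic gradient i = Δh / L = 2.77 / 1480 = 0.001872.
Q = Σ(K_i·b_i) · W · i = 144.1 × 955 × 0.001872 = 257.6 m³/day.

258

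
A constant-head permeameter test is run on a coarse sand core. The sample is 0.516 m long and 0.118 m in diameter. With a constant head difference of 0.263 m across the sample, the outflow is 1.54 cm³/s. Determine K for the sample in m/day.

Cross-sectional area A = π·(d/2)² = π × (0.118/2)² = 0.01094 m².
Convert discharge: 1.54 cm³/s = 1.540e-06 m³/s.
Darcy's law rearranged: K = Q·L / (A·Δh) = 1.540e-06 × 0.516 / (0.01094 × 0.263) = 0.0002763 m/s = 23.87 m/day.

23.9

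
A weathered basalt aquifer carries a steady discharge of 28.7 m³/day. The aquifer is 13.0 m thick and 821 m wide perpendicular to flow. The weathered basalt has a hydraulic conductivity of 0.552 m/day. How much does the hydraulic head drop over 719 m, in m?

Cross-sectional area A = 821 × 13.0 = 10673 m².
From Q = K·A·i, i = Q / (K·A) = 28.7 / (0.5520 × 10673) = 0.004871.
Head loss Δh = i · L = 0.004871 × 719 = 3.503 m.

3.50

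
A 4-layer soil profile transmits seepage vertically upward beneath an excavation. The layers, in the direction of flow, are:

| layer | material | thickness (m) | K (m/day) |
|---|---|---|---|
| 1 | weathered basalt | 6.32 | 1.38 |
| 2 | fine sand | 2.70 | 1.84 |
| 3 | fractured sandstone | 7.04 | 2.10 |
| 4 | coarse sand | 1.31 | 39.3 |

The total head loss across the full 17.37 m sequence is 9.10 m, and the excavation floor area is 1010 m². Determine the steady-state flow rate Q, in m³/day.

Flow is perpendicular to layering, so the layers act in series and the equivalent K is the thickness-weighted harmonic mean.
Total thickness L = 6.32 + 2.70 + 7.04 + 1.31 = 17.37 m.
Σ(b_i/K_i) = 6.32/1.38 + 2.70/1.84 + 7.04/2.10 + 1.31/39.3 = 9.433 d.
K_eq = L / Σ(b_i/K_i) = 17.37 / 9.433 = 1.841 m/day.
Q = K_eq · A · (Δh/L) = 1.841 × 1010 × (9.10/17.37) = 974.4 m³/day.

974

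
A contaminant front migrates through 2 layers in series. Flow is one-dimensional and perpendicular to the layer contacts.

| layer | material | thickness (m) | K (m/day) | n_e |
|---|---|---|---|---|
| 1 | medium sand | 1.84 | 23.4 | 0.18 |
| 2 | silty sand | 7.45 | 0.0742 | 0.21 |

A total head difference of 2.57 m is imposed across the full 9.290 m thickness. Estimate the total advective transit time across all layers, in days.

With flow normal to the layers, continuity requires the same specific discharge q through every layer.
Σ(b_i/K_i) = 1.84/23.4 + 7.45/0.0742 = 100.5 d.
q = Δh / Σ(b_i/K_i) = 2.57 / 100.5 = 0.02558 m/day.
In each layer the seepage velocity is v_i = q/n_i, so the layer transit time is t_i = b_i·n_i / q:
  layer 1 (medium sand): t_1 = 1.84 × 0.18 / 0.02558 = 12.95 d
  layer 2 (silty sand): t_2 = 7.45 × 0.21 / 0.02558 = 61.17 d
Total t = Σ t_i = 74.12 days.

74.1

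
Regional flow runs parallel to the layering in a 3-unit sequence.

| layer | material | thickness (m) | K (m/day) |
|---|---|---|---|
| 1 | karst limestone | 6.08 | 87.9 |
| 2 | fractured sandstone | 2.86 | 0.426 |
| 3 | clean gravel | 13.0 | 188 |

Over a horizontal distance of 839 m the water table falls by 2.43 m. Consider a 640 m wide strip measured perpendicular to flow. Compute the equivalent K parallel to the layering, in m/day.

Flow is parallel to layering, so each bed carries its own Darcy discharge and the transmissivities add.
Σ(K_i·b_i) = 87.9×6.08 + 0.426×2.86 + 188×13.0 = 2980 m²/day.
Total thickness b = 21.94 m, so K_eq = Σ(K_i·b_i)/b = 135.8 m/day.

136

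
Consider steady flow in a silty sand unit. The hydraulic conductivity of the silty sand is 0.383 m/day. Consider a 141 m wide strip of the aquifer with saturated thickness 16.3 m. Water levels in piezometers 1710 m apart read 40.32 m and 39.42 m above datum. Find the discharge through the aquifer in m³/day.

Cross-sectional area A = 141 × 16.3 = 2298 m².
Hydraulic gradient i = (40.32 − 39.42) / 1710 = 0.9 / 1710 = 0.0005263.
Darcy's law: Q = K · A · i = 0.3830 × 2298 × 0.0005263 = 0.4633 m³/day.

0.463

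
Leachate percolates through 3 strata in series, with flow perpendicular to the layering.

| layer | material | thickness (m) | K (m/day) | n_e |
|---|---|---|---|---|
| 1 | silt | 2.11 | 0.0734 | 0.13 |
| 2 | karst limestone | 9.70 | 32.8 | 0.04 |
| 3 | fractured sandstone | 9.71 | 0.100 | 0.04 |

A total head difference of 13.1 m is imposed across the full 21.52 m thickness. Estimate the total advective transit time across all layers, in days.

10.1

With flow normal to the layers, continuity requires the same specific discharge q through every layer.
Σ(b_i/K_i) = 2.11/0.0734 + 9.70/32.8 + 9.71/0.100 = 126.1 d.
q = Δh / Σ(b_i/K_i) = 13.1 / 126.1 = 0.1039 m/day.
In each layer the seepage velocity is v_i = q/n_i, so the layer transit time is t_i = b_i·n_i / q:
  layer 1 (silt): t_1 = 2.11 × 0.13 / 0.1039 = 2.641 d
  layer 2 (karst limestone): t_2 = 9.70 × 0.04 / 0.1039 = 3.736 d
  layer 3 (fractured sandstone): t_3 = 9.71 × 0.04 / 0.1039 = 3.740 d
Total t = Σ t_i = 10.12 days.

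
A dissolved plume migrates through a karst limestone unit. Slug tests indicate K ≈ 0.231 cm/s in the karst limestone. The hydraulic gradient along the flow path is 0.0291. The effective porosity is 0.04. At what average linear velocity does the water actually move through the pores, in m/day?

Convert K: 0.231 cm/s × 864 = 199.6 m/day.
Hydraulic gradient i = 0.0291.
Darcy flux q = K · i = 199.6 × 0.02910 = 5.808 m/day.
Seepage velocity v = q / n_e = 5.808 / 0.04 = 145.2 m/day.

145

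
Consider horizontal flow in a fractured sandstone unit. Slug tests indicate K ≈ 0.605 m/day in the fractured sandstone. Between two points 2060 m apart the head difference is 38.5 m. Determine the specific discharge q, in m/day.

0.0113

Hydraulic gradient i = Δh / L = 38.5 / 2060 = 0.01869.
Specific discharge q = K · i = 0.6050 × 0.01869 = 0.01131 m/day.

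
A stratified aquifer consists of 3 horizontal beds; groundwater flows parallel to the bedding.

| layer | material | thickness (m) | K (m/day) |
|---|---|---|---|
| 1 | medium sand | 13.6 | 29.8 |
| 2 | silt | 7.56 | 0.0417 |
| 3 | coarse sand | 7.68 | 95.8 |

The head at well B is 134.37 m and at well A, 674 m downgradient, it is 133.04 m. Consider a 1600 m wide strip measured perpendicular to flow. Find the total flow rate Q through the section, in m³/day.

Flow is parallel to layering, so each bed carries its own Darcy discharge and the transmissivities add.
Σ(K_i·b_i) = 29.8×13.6 + 0.0417×7.56 + 95.8×7.68 = 1141 m²/day.
Hydraulic gradient i = (134.37 − 133.04) / 674 = 1.33 / 674 = 0.001973.
Q = Σ(K_i·b_i) · W · i = 1141 × 1600 × 0.001973 = 3604 m³/day.

3600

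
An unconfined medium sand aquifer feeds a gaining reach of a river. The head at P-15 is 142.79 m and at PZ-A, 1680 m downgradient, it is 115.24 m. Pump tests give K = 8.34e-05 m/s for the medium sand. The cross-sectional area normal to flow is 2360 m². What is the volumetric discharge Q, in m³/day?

279

Convert K: 8.34e-05 m/s × 86400 = 7.206 m/day.
Hydraulic gradient i = (142.79 − 115.24) / 1680 = 27.55 / 1680 = 0.01640.
Darcy's law: Q = K · A · i = 7.206 × 2360 × 0.01640 = 278.9 m³/day.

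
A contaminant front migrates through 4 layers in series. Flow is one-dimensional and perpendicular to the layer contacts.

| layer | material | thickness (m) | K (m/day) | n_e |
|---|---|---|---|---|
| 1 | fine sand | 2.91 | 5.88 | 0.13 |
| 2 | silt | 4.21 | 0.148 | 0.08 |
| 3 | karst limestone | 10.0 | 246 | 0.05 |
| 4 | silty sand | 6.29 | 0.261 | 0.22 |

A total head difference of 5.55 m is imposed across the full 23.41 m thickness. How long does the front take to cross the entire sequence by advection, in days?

24.9

With flow normal to the layers, continuity requires the same specific discharge q through every layer.
Σ(b_i/K_i) = 2.91/5.88 + 4.21/0.148 + 10.0/246 + 6.29/0.261 = 53.08 d.
q = Δh / Σ(b_i/K_i) = 5.55 / 53.08 = 0.1046 m/day.
In each layer the seepage velocity is v_i = q/n_i, so the layer transit time is t_i = b_i·n_i / q:
  layer 1 (fine sand): t_1 = 2.91 × 0.13 / 0.1046 = 3.618 d
  layer 2 (silt): t_2 = 4.21 × 0.08 / 0.1046 = 3.221 d
  layer 3 (karst limestone): t_3 = 10.0 × 0.05 / 0.1046 = 4.782 d
  layer 4 (silty sand): t_4 = 6.29 × 0.22 / 0.1046 = 13.23 d
Total t = Σ t_i = 24.86 days.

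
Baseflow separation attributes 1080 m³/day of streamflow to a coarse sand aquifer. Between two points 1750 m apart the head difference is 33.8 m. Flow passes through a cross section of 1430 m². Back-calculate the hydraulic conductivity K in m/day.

39.1

Hydraulic gradient i = Δh / L = 33.8 / 1750 = 0.01931.
From Q = K·A·i, K = Q / (A·i) = 1080 / (1430 × 0.01931) = 39.10 m/day.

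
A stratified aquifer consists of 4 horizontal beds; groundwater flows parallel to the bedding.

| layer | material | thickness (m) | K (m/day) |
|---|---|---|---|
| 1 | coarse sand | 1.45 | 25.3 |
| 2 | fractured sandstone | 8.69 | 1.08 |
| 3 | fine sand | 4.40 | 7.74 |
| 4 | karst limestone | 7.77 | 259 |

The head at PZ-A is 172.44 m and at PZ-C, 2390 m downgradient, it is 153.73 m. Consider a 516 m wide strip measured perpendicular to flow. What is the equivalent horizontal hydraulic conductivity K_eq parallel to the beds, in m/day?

Flow is parallel to layering, so each bed carries its own Darcy discharge and the transmissivities add.
Σ(K_i·b_i) = 25.3×1.45 + 1.08×8.69 + 7.74×4.40 + 259×7.77 = 2093 m²/day.
Total thickness b = 22.31 m, so K_eq = Σ(K_i·b_i)/b = 93.79 m/day.

93.8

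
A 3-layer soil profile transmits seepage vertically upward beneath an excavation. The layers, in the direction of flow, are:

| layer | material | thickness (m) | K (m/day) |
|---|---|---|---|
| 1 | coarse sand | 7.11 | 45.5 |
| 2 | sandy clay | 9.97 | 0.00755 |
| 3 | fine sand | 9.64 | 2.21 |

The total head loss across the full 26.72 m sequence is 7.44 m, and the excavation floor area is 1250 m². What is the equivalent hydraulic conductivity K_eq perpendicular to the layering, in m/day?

0.0202

Flow is perpendicular to layering, so the layers act in series and the equivalent K is the thickness-weighted harmonic mean.
Total thickness L = 7.11 + 9.97 + 9.64 = 26.72 m.
Σ(b_i/K_i) = 7.11/45.5 + 9.97/0.00755 + 9.64/2.21 = 1325 d.
K_eq = L / Σ(b_i/K_i) = 26.72 / 1325 = 0.02017 m/day.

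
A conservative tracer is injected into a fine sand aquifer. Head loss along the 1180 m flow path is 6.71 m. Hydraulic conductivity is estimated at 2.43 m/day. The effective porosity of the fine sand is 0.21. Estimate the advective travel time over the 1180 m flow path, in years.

Hydraulic gradient i = Δh / L = 6.71 / 1180 = 0.005686.
Darcy flux q = K · i = 2.430 × 0.005686 = 0.01382 m/day.
Seepage velocity v = q / n_e = 0.01382 / 0.21 = 0.06580 m/day.
Travel time t = L / v = 1180 / 0.06580 = 17933 days = 49.10 years.

49.1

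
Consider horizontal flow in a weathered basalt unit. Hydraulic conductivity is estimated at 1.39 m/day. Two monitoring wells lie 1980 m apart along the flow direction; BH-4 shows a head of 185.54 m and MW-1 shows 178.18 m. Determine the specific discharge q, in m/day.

0.00517

Hydraulic gradient i = (185.54 − 178.18) / 1980 = 7.36 / 1980 = 0.003717.
Specific discharge q = K · i = 1.390 × 0.003717 = 0.005167 m/day.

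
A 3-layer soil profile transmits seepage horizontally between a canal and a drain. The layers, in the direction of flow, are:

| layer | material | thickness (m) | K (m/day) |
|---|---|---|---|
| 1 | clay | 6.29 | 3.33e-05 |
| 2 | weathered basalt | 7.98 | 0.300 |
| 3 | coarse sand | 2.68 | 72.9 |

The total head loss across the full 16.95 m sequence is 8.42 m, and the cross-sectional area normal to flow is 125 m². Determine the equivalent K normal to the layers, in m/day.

Flow is perpendicular to layering, so the layers act in series and the equivalent K is the thickness-weighted harmonic mean.
Total thickness L = 6.29 + 7.98 + 2.68 = 16.95 m.
Σ(b_i/K_i) = 6.29/3.33e-05 + 7.98/0.300 + 2.68/72.9 = 1.889e+05 d.
K_eq = L / Σ(b_i/K_i) = 16.95 / 1.889e+05 = 8.972e-05 m/day.

8.97e-05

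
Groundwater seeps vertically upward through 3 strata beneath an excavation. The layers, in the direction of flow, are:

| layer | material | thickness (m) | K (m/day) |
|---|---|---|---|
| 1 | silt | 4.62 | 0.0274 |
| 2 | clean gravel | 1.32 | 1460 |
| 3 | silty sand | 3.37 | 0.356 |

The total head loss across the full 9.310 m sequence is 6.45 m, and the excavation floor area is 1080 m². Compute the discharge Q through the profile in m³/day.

Flow is perpendicular to layering, so the layers act in series and the equivalent K is the thickness-weighted harmonic mean.
Total thickness L = 4.62 + 1.32 + 3.37 = 9.310 m.
Σ(b_i/K_i) = 4.62/0.0274 + 1.32/1460 + 3.37/0.356 = 178.1 d.
K_eq = L / Σ(b_i/K_i) = 9.310 / 178.1 = 0.05228 m/day.
Q = K_eq · A · (Δh/L) = 0.05228 × 1080 × (6.45/9.310) = 39.12 m³/day.

39.1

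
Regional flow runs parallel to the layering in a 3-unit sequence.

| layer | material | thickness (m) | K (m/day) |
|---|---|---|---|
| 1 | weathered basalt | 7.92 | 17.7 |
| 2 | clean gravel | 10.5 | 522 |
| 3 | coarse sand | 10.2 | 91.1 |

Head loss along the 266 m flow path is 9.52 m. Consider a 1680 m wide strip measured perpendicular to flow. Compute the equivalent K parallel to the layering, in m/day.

Flow is parallel to layering, so each bed carries its own Darcy discharge and the transmissivities add.
Σ(K_i·b_i) = 17.7×7.92 + 522×10.5 + 91.1×10.2 = 6550 m²/day.
Total thickness b = 28.62 m, so K_eq = Σ(K_i·b_i)/b = 228.9 m/day.

229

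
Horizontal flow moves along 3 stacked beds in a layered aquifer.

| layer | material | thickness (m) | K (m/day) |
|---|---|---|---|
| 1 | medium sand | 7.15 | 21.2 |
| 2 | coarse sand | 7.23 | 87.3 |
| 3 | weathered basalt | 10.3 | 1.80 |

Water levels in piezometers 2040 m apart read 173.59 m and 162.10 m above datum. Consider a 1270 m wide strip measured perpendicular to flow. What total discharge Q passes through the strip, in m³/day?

Flow is parallel to layering, so each bed carries its own Darcy discharge and the transmissivities add.
Σ(K_i·b_i) = 21.2×7.15 + 87.3×7.23 + 1.80×10.3 = 801.3 m²/day.
Hydraulic gradient i = (173.59 − 162.10) / 2040 = 11.49 / 2040 = 0.005632.
Q = Σ(K_i·b_i) · W · i = 801.3 × 1270 × 0.005632 = 5732 m³/day.

5730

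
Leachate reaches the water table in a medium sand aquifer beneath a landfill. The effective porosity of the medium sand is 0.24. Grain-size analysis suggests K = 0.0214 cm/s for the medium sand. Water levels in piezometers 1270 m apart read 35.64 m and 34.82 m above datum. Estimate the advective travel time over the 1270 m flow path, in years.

Convert K: 0.0214 cm/s × 864 = 18.49 m/day.
Hydraulic gradient i = (35.64 − 34.82) / 1270 = 0.82 / 1270 = 0.0006457.
Darcy flux q = K · i = 18.49 × 0.0006457 = 0.01194 m/day.
Seepage velocity v = q / n_e = 0.01194 / 0.24 = 0.04974 m/day.
Travel time t = L / v = 1270 / 0.04974 = 25532 days = 69.90 years.

69.9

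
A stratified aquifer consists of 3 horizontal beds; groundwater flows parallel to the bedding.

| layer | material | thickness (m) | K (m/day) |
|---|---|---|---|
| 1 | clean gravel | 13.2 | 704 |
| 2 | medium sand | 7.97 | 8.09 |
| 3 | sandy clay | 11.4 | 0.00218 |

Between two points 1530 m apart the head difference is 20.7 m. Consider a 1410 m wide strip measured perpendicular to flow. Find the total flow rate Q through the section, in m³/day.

179000

Flow is parallel to layering, so each bed carries its own Darcy discharge and the transmissivities add.
Σ(K_i·b_i) = 704×13.2 + 8.09×7.97 + 0.00218×11.4 = 9357 m²/day.
Hydraulic gradient i = Δh / L = 20.7 / 1530 = 0.01353.
Q = Σ(K_i·b_i) · W · i = 9357 × 1410 × 0.01353 = 1.785e+05 m³/day.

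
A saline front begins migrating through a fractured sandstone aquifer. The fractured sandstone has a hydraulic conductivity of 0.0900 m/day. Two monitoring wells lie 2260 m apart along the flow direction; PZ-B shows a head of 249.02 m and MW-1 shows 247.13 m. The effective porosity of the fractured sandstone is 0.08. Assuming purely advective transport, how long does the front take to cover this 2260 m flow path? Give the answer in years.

Hydraulic gradient i = (249.02 − 247.13) / 2260 = 1.89 / 2260 = 0.0008363.
Darcy flux q = K · i = 0.09000 × 0.0008363 = 7.527e-05 m/day.
Seepage velocity v = q / n_e = 7.527e-05 / 0.08 = 0.0009408 m/day.
Travel time t = L / v = 2260 / 0.0009408 = 2.402e+06 days = 6577 years.

6580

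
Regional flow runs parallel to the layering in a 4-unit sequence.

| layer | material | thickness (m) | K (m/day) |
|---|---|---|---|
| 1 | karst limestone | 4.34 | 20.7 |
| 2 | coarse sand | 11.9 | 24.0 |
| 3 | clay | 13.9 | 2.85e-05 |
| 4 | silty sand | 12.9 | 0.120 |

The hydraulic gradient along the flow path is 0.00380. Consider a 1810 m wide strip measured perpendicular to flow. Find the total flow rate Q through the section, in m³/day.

2590

Flow is parallel to layering, so each bed carries its own Darcy discharge and the transmissivities add.
Σ(K_i·b_i) = 20.7×4.34 + 24.0×11.9 + 2.85e-05×13.9 + 0.120×12.9 = 377.0 m²/day.
Hydraulic gradient i = 0.00380.
Q = Σ(K_i·b_i) · W · i = 377.0 × 1810 × 0.003800 = 2593 m³/day.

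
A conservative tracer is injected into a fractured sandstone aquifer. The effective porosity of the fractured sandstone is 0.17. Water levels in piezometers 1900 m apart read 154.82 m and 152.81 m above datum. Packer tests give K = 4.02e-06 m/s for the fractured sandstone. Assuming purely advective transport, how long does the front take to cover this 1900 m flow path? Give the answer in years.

Convert K: 4.02e-06 m/s × 86400 = 0.3473 m/day.
Hydraulic gradient i = (154.82 − 152.81) / 1900 = 2.01 / 1900 = 0.001058.
Darcy flux q = K · i = 0.3473 × 0.001058 = 0.0003674 m/day.
Seepage velocity v = q / n_e = 0.0003674 / 0.17 = 0.002161 m/day.
Travel time t = L / v = 1900 / 0.002161 = 8.791e+05 days = 2407 years.

2410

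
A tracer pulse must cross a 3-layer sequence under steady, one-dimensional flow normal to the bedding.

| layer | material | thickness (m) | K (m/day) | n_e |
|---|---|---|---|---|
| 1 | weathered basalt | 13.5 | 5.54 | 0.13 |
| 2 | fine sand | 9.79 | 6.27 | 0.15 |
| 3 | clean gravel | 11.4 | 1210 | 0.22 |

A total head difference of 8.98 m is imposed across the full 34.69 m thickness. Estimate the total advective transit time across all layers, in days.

With flow normal to the layers, continuity requires the same specific discharge q through every layer.
Σ(b_i/K_i) = 13.5/5.54 + 9.79/6.27 + 11.4/1210 = 4.008 d.
q = Δh / Σ(b_i/K_i) = 8.98 / 4.008 = 2.241 m/day.
In each layer the seepage velocity is v_i = q/n_i, so the layer transit time is t_i = b_i·n_i / q:
  layer 1 (weathered basalt): t_1 = 13.5 × 0.13 / 2.241 = 0.7832 d
  layer 2 (fine sand): t_2 = 9.79 × 0.15 / 2.241 = 0.6554 d
  layer 3 (clean gravel): t_3 = 11.4 × 0.22 / 2.241 = 1.119 d
Total t = Σ t_i = 2.558 days.

2.56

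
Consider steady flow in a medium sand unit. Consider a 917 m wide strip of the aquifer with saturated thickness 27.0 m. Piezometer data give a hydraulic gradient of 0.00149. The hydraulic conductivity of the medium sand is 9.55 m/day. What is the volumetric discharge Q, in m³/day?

352

Cross-sectional area A = 917 × 27.0 = 24759 m².
Hydraulic gradient i = 0.00149.
Darcy's law: Q = K · A · i = 9.550 × 24759 × 0.001490 = 352.3 m³/day.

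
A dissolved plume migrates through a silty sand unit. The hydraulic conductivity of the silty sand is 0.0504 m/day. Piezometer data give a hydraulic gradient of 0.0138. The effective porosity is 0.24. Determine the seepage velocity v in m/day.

0.00290

Hydraulic gradient i = 0.0138.
Darcy flux q = K · i = 0.05040 × 0.01380 = 0.0006955 m/day.
Seepage velocity v = q / n_e = 0.0006955 / 0.24 = 0.002898 m/day.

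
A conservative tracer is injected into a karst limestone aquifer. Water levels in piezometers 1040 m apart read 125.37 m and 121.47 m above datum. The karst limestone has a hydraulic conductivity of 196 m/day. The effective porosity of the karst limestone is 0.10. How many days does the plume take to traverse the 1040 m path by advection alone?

141

Hydraulic gradient i = (125.37 − 121.47) / 1040 = 3.9 / 1040 = 0.003750.
Darcy flux q = K · i = 196.0 × 0.003750 = 0.7350 m/day.
Seepage velocity v = q / n_e = 0.7350 / 0.10 = 7.350 m/day.
Travel time t = L / v = 1040 / 7.350 = 141.5 days.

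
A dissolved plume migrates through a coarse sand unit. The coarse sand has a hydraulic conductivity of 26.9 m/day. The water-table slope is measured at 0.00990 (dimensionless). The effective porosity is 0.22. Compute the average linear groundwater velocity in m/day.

1.21

Hydraulic gradient i = 0.00990.
Darcy flux q = K · i = 26.90 × 0.009900 = 0.2663 m/day.
Seepage velocity v = q / n_e = 0.2663 / 0.22 = 1.210 m/day.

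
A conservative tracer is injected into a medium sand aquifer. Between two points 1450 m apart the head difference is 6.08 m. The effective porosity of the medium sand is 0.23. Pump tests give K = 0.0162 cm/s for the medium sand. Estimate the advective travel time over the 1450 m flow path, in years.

15.6

Convert K: 0.0162 cm/s × 864 = 14.00 m/day.
Hydraulic gradient i = Δh / L = 6.08 / 1450 = 0.004193.
Darcy flux q = K · i = 14.00 × 0.004193 = 0.05869 m/day.
Seepage velocity v = q / n_e = 0.05869 / 0.23 = 0.2552 m/day.
Travel time t = L / v = 1450 / 0.2552 = 5682 days = 15.56 years.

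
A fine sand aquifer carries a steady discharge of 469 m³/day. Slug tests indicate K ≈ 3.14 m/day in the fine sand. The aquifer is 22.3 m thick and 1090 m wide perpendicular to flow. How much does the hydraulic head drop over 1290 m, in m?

7.93

Cross-sectional area A = 1090 × 22.3 = 24307 m².
From Q = K·A·i, i = Q / (K·A) = 469 / (3.140 × 24307) = 0.006145.
Head loss Δh = i · L = 0.006145 × 1290 = 7.927 m.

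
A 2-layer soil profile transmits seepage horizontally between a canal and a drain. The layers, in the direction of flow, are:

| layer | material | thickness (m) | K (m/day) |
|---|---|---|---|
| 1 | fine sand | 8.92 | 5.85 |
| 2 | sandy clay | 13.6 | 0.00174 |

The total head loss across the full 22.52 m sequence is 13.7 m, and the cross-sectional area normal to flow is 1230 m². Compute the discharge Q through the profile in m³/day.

Flow is perpendicular to layering, so the layers act in series and the equivalent K is the thickness-weighted harmonic mean.
Total thickness L = 8.92 + 13.6 = 22.52 m.
Σ(b_i/K_i) = 8.92/5.85 + 13.6/0.00174 = 7818 d.
K_eq = L / Σ(b_i/K_i) = 22.52 / 7818 = 0.002881 m/day.
Q = K_eq · A · (Δh/L) = 0.002881 × 1230 × (13.7/22.52) = 2.156 m³/day.

2.16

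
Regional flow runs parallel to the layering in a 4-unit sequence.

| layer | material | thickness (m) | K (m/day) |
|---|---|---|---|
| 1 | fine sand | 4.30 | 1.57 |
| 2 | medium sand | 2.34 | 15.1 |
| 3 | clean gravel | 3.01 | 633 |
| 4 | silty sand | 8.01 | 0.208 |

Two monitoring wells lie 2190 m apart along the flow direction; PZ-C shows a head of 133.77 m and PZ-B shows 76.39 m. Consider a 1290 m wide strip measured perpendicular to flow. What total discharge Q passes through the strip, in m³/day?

Flow is parallel to layering, so each bed carries its own Darcy discharge and the transmissivities add.
Σ(K_i·b_i) = 1.57×4.30 + 15.1×2.34 + 633×3.01 + 0.208×8.01 = 1949 m²/day.
Hydraulic gradient i = (133.77 − 76.39) / 2190 = 57.38 / 2190 = 0.02620.
Q = Σ(K_i·b_i) · W · i = 1949 × 1290 × 0.02620 = 65877 m³/day.

65900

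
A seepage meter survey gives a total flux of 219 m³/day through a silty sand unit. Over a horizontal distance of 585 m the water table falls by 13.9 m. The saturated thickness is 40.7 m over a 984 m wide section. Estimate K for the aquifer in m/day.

Cross-sectional area A = 984 × 40.7 = 40049 m².
Hydraulic gradient i = Δh / L = 13.9 / 585 = 0.02376.
From Q = K·A·i, K = Q / (A·i) = 219 / (40049 × 0.02376) = 0.2301 m/day.

0.230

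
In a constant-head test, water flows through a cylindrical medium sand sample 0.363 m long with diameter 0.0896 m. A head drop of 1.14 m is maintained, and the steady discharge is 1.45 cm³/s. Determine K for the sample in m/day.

Cross-sectional area A = π·(d/2)² = π × (0.0896/2)² = 0.006305 m².
Convert discharge: 1.45 cm³/s = 1.450e-06 m³/s.
Darcy's law rearranged: K = Q·L / (A·Δh) = 1.450e-06 × 0.363 / (0.006305 × 1.14) = 7.323e-05 m/s = 6.327 m/day.

6.33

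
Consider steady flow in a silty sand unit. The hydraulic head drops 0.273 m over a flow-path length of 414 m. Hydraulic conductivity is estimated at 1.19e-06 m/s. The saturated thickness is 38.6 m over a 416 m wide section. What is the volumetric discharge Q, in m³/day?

Convert K: 1.19e-06 m/s × 86400 = 0.1028 m/day.
Cross-sectional area A = 416 × 38.6 = 16058 m².
Hydraulic gradient i = Δh / L = 0.273 / 414 = 0.0006594.
Darcy's law: Q = K · A · i = 0.1028 × 16058 × 0.0006594 = 1.089 m³/day.

1.09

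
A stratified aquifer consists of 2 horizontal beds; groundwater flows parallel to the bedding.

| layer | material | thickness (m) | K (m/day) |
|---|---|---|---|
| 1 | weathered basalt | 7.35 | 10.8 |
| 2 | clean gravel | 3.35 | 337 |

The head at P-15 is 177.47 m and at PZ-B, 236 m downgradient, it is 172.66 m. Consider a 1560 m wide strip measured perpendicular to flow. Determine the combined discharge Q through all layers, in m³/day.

38400

Flow is parallel to layering, so each bed carries its own Darcy discharge and the transmissivities add.
Σ(K_i·b_i) = 10.8×7.35 + 337×3.35 = 1208 m²/day.
Hydraulic gradient i = (177.47 − 172.66) / 236 = 4.81 / 236 = 0.02038.
Q = Σ(K_i·b_i) · W · i = 1208 × 1560 × 0.02038 = 38419 m³/day.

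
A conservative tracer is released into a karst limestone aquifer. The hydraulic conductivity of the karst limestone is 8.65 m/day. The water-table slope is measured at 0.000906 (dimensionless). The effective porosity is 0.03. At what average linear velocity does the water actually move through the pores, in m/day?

Hydraulic gradient i = 0.000906.
Darcy flux q = K · i = 8.650 × 0.0009060 = 0.007837 m/day.
Seepage velocity v = q / n_e = 0.007837 / 0.03 = 0.2612 m/day.

0.261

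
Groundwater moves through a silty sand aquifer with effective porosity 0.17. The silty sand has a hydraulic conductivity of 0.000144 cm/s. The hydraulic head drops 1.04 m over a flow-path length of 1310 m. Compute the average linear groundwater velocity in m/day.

Convert K: 0.000144 cm/s × 864 = 0.1244 m/day.
Hydraulic gradient i = Δh / L = 1.04 / 1310 = 0.0007939.
Darcy flux q = K · i = 0.1244 × 0.0007939 = 9.877e-05 m/day.
Seepage velocity v = q / n_e = 9.877e-05 / 0.17 = 0.0005810 m/day.

0.000581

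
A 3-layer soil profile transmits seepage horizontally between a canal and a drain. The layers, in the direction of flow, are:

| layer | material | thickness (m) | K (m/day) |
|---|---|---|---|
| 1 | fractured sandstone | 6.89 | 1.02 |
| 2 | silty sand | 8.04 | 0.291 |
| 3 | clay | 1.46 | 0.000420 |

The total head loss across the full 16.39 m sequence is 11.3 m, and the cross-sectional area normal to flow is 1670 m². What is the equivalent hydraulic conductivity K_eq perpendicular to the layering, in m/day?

Flow is perpendicular to layering, so the layers act in series and the equivalent K is the thickness-weighted harmonic mean.
Total thickness L = 6.89 + 8.04 + 1.46 = 16.39 m.
Σ(b_i/K_i) = 6.89/1.02 + 8.04/0.291 + 1.46/0.000420 = 3511 d.
K_eq = L / Σ(b_i/K_i) = 16.39 / 3511 = 0.004669 m/day.

0.00467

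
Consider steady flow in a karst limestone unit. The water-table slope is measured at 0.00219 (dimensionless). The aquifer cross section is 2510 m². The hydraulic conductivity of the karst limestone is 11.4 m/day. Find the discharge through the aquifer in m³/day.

62.7

Hydraulic gradient i = 0.00219.
Darcy's law: Q = K · A · i = 11.40 × 2510 × 0.002190 = 62.66 m³/day.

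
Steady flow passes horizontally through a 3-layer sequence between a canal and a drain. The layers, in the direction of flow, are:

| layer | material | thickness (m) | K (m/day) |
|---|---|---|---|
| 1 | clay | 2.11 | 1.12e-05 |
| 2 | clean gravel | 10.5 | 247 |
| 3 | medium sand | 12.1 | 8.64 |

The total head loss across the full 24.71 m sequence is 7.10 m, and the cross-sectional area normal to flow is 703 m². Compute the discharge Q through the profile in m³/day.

Flow is perpendicular to layering, so the layers act in series and the equivalent K is the thickness-weighted harmonic mean.
Total thickness L = 2.11 + 10.5 + 12.1 = 24.71 m.
Σ(b_i/K_i) = 2.11/1.12e-05 + 10.5/247 + 12.1/8.64 = 1.884e+05 d.
K_eq = L / Σ(b_i/K_i) = 24.71 / 1.884e+05 = 0.0001312 m/day.
Q = K_eq · A · (Δh/L) = 0.0001312 × 703 × (7.10/24.71) = 0.02649 m³/day.

0.0265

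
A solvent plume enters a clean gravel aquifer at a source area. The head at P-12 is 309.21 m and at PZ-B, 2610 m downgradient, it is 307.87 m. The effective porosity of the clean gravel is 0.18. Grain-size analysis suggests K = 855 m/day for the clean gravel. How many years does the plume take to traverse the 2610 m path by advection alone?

Hydraulic gradient i = (309.21 − 307.87) / 2610 = 1.34 / 2610 = 0.0005134.
Darcy flux q = K · i = 855.0 × 0.0005134 = 0.4390 m/day.
Seepage velocity v = q / n_e = 0.4390 / 0.18 = 2.439 m/day.
Travel time t = L / v = 2610 / 2.439 = 1070 days = 2.930 years.

2.93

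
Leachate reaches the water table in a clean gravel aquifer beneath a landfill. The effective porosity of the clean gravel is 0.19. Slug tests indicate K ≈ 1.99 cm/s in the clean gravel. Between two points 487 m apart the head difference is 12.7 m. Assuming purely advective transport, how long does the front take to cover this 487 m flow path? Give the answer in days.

Convert K: 1.99 cm/s × 864 = 1719 m/day.
Hydraulic gradient i = Δh / L = 12.7 / 487 = 0.02608.
Darcy flux q = K · i = 1719 × 0.02608 = 44.84 m/day.
Seepage velocity v = q / n_e = 44.84 / 0.19 = 236.0 m/day.
Travel time t = L / v = 487 / 236.0 = 2.064 days.

2.06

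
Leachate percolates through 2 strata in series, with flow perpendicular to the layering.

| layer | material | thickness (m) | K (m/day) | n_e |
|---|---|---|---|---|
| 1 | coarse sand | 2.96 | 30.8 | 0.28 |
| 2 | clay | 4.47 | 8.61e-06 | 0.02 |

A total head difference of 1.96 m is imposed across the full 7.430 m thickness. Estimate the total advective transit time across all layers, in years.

With flow normal to the layers, continuity requires the same specific discharge q through every layer.
Σ(b_i/K_i) = 2.96/30.8 + 4.47/8.61e-06 = 5.192e+05 d.
q = Δh / Σ(b_i/K_i) = 1.96 / 5.192e+05 = 3.775e-06 m/day.
In each layer the seepage velocity is v_i = q/n_i, so the layer transit time is t_i = b_i·n_i / q:
  layer 1 (coarse sand): t_1 = 2.96 × 0.28 / 3.775e-06 = 2.195e+05 d
  layer 2 (clay): t_2 = 4.47 × 0.02 / 3.775e-06 = 23680 d
Total t = Σ t_i = 2.432e+05 days = 665.9 years.

666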